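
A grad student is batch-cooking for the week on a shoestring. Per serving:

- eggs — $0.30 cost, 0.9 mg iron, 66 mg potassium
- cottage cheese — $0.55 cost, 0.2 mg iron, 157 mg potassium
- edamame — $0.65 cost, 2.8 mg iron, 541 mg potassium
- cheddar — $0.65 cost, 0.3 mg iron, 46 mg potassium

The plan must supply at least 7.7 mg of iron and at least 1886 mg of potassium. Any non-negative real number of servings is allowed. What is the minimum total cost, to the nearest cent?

eggs only: max(7.7/0.9, 1886/66) = 28.58 servings → $8.57.
cottage cheese only: max(7.7/0.2, 1886/157) = 38.5 servings → $21.18.
edamame only: max(7.7/2.8, 1886/541) = 3.486 servings → $2.27.
cheddar only: max(7.7/0.3, 1886/46) = 41 servings → $26.65.
eggs + cottage cheese with both tight: 6.493 servings and 9.283 servings → $7.05.
eggs + edamame: the both-tight solution has a negative serving — not a feasible corner.
eggs + cheddar with both targets exact would need a negative amount; discard.
cottage cheese + edamame with both tight: 3.365 servings and 2.51 servings → $3.48.
cottage cheese + cheddar with both tight: 5.583 servings and 21.94 servings → $17.33.
edamame + cheddar: intersection lies outside the first quadrant.
The minimum over all feasible corners is $2.27.

$2.27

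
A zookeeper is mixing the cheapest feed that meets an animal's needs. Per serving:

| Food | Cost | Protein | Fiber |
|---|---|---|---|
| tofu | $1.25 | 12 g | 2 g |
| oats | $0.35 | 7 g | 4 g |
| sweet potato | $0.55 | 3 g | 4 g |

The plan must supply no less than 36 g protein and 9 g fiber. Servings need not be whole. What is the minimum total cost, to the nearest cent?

$1.80

At the optimum either one food covers both requirements or two foods hit both targets exactly; no other combination can be cheaper.
tofu only: max(36/12, 9/2) = 4.5 servings → $5.62.
oats only: max(36/7, 9/4) = 5.143 servings → $1.80.
sweet potato only: max(36/3, 9/4) = 12 servings → $6.60.
tofu + oats with both tight: 2.382 servings and 1.059 servings → $3.35.
tofu + sweet potato with both tight: 2.786 servings and 0.8571 servings → $3.95.
oats + sweet potato: intersection lies outside the first quadrant.
Cheapest feasible corner: $1.80.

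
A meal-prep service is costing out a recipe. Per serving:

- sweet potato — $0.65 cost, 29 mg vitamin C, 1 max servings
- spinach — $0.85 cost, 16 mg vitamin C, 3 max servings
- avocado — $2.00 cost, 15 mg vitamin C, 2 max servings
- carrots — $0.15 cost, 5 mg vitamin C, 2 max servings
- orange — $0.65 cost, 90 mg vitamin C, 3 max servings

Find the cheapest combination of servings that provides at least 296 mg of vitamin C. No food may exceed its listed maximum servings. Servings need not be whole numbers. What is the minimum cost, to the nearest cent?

Cost per mg of vitamin C: orange $0.0072, sweet potato $0.0224, carrots $0.0300, spinach $0.0531, avocado $0.1333.
Take 3 servings of orange: +270.0 mg vitamin C for $1.95 (total $1.95, still need 26.0 mg).
Take 0.8966 servings of sweet potato: +26.0 mg vitamin C for $0.58 (total $2.53, still need 0.0 mg).
Greedy by cheapest-per-mg is optimal for a single linear constraint, so the minimum cost is $2.53.

$2.53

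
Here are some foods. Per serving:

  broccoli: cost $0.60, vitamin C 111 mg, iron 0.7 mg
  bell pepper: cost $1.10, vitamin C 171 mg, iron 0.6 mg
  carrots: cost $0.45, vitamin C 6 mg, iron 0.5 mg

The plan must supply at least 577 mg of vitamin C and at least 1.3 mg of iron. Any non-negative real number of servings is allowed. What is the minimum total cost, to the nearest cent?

$3.12

Two binding constraints pin down two serving amounts, so the optimal mix uses at most two foods. The candidates are each food alone (scaled to the tighter of vitamin C/iron) and each pair with both constraints tight.
broccoli only: max(577/111, 1.3/0.7) = 5.198 servings → $3.12.
bell pepper only: max(577/171, 1.3/0.6) = 3.374 servings → $3.71.
carrots only: max(577/6, 1.3/0.5) = 96.17 servings → $43.27.
broccoli + bell pepper: intersection lies outside the first quadrant.
broccoli + carrots with both targets exact would need a negative amount; discard.
bell pepper + carrots: intersection lies outside the first quadrant.
The minimum over all feasible corners is $3.12.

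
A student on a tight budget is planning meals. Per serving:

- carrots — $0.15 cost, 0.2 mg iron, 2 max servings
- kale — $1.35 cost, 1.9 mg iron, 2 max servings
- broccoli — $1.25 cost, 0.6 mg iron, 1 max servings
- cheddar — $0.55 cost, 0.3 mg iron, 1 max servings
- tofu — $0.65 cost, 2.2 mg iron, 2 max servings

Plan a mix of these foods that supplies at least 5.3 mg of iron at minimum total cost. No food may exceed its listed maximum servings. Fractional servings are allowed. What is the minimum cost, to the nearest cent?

$1.94

Cost per mg of iron: tofu $0.2955, kale $0.7105, carrots $0.7500, cheddar $1.8333, broccoli $2.0833.
Take 2 servings of tofu: +4.4 mg iron for $1.30 (total $1.30, still need 0.9 mg).
Take 0.4737 servings of kale: +0.9 mg iron for $0.64 (total $1.94, still need 0.0 mg).
Filling from the cheapest source first is optimal under one linear minimum: $1.94.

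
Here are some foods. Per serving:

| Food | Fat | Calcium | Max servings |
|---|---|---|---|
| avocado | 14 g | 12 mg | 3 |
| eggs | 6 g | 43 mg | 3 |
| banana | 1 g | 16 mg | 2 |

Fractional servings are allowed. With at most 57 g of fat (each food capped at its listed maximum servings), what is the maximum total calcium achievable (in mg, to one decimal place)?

192.7 mg

Calcium per g fat: banana 16, eggs 7.167, avocado 0.8571.
Take 2 servings of banana: uses 2 g fat, +32.0 mg calcium (running total 32.0 mg).
Take 3 servings of eggs: uses 18 g fat, +129.0 mg calcium (running total 161.0 mg).
Take 2.643 servings of avocado: uses 37 g fat, +31.7 mg calcium (running total 192.7 mg).
Greedy by best ratio exhausts the fat allowance optimally: 192.7 mg.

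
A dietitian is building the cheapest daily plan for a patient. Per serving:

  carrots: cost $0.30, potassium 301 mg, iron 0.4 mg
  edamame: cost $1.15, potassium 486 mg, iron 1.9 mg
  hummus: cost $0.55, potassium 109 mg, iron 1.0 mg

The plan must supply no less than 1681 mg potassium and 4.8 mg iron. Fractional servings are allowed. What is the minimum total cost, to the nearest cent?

$3.00

Compare the cost at each extreme point of the feasible region.
carrots only: max(1681/301, 4.8/0.4) = 12 servings → $3.60.
edamame only: max(1681/486, 4.8/1.9) = 3.459 servings → $3.98.
hummus only: max(1681/109, 4.8/1.0) = 15.42 servings → $8.48.
carrots + edamame with both tight: 2.281 servings and 2.046 servings → $3.04.
carrots + hummus with both tight: 4.498 servings and 3.001 servings → $3.00.
edamame + hummus with both targets exact would need a negative amount; discard.
Cheapest feasible corner: $3.00.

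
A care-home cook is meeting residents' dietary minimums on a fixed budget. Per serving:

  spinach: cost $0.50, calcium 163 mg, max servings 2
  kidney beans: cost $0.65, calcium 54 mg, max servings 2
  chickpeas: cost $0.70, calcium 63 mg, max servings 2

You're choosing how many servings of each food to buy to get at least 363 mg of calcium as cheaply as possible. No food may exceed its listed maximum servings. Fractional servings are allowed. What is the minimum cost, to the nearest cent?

Cost per mg of calcium: spinach $0.0031, chickpeas $0.0111, kidney beans $0.0120.
Take 2 servings of spinach: +326.0 mg calcium for $1.00 (total $1.00, still need 37.0 mg).
Take 0.5873 servings of chickpeas: +37.0 mg calcium for $0.41 (total $1.41, still need 0.0 mg).
Filling from the cheapest source first is optimal under one linear minimum: $1.41.

$1.41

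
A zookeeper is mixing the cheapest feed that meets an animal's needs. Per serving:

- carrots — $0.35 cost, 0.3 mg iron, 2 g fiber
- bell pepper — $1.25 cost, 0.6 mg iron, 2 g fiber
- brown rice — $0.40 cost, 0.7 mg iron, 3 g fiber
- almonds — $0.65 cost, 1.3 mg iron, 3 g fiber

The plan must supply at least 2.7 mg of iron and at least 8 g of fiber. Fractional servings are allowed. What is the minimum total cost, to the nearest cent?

$1.41

Compare the cost at each extreme point of the feasible region.
carrots only: max(2.7/0.3, 8/2) = 9 servings → $3.15.
bell pepper only: max(2.7/0.6, 8/2) = 4.5 servings → $5.62.
brown rice only: max(2.7/0.7, 8/3) = 3.857 servings → $1.54.
almonds only: max(2.7/1.3, 8/3) = 2.667 servings → $1.73.
carrots + bell pepper: the both-tight solution has a negative serving — not a feasible corner.
carrots + brown rice: the both-tight solution has a negative serving — not a feasible corner.
carrots + almonds with both tight: 1.353 servings and 1.765 servings → $1.62.
bell pepper + brown rice: intersection lies outside the first quadrant.
bell pepper + almonds with both tight: 2.875 servings and 0.75 servings → $4.08.
brown rice + almonds with both tight: 1.278 servings and 1.389 servings → $1.41.
Cheapest feasible corner: $1.41.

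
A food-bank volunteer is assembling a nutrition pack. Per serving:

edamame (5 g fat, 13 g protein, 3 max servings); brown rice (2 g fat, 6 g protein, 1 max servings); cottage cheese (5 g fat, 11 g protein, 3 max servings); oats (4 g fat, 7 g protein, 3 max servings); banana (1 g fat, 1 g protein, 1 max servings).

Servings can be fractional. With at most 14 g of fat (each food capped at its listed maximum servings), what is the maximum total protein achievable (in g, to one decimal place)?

Protein per g fat: brown rice 3, edamame 2.6, cottage cheese 2.2, oats 1.75, banana 1.
Take 1 serving of brown rice: uses 2 g fat, +6.0 g protein (running total 6.0 g).
Take 2.4 servings of edamame: uses 12 g fat, +31.2 g protein (running total 37.2 g).
Greedy by best ratio exhausts the fat allowance optimally: 37.2 g.

37.2 g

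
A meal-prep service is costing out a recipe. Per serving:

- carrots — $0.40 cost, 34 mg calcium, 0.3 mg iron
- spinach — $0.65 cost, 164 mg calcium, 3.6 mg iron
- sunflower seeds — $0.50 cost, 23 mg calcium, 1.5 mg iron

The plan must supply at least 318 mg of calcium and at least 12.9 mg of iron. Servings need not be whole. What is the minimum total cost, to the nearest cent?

$2.33

For a min-cost LP with two ≥-constraints, a basic feasible solution has at most two positive variables.
carrots only: max(318/34, 12.9/0.3) = 43 servings → $17.20.
spinach only: max(318/164, 12.9/3.6) = 3.583 servings → $2.33.
sunflower seeds only: max(318/23, 12.9/1.5) = 13.83 servings → $6.91.
carrots + spinach: the both-tight solution has a negative serving — not a feasible corner.
carrots + sunflower seeds with both tight: 4.088 servings and 7.782 servings → $5.53.
spinach + sunflower seeds with both tight: 1.105 servings and 5.949 servings → $3.69.
Cheapest feasible corner: $2.33.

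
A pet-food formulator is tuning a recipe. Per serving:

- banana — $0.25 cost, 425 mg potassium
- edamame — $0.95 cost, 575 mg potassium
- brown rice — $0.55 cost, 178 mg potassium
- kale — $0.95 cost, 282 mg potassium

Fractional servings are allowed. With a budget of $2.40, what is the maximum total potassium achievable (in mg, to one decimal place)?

Potassium per dollar: banana 1700, edamame 605.3, brown rice 323.6, kale 296.8.
With no serving limits, spend the whole cost allowance on banana: $2.40 / $0.25 × 425 mg = 4080.0 mg.

4080.0 mg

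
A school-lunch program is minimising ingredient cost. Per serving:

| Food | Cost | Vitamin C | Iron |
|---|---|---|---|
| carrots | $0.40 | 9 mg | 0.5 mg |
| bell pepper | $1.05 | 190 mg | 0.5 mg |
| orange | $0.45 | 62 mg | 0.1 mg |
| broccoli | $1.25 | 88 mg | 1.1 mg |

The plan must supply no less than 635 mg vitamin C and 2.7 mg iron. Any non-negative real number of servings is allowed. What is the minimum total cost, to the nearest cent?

$4.27

Two binding constraints pin down two serving amounts, so the optimal mix uses at most two foods. The candidates are each food alone (scaled to the tighter of vitamin C/iron) and each pair with both constraints tight.
carrots only: max(635/9, 2.7/0.5) = 70.56 servings → $28.22.
bell pepper only: max(635/190, 2.7/0.5) = 5.4 servings → $5.67.
orange only: max(635/62, 2.7/0.1) = 27 servings → $12.15.
broccoli only: max(635/88, 2.7/1.1) = 7.216 servings → $9.02.
carrots + bell pepper with both tight: 2.16 servings and 3.24 servings → $4.27.
carrots + orange with both tight: 3.452 servings and 9.741 servings → $5.76.
carrots + broccoli with both targets exact would need a negative amount; discard.
bell pepper + orange: the both-tight solution has a negative serving — not a feasible corner.
bell pepper + broccoli with both tight: 2.793 servings and 1.185 servings → $4.41.
orange + broccoli with both tight: 7.759 servings and 1.749 servings → $5.68.
Cheapest feasible corner: $4.27.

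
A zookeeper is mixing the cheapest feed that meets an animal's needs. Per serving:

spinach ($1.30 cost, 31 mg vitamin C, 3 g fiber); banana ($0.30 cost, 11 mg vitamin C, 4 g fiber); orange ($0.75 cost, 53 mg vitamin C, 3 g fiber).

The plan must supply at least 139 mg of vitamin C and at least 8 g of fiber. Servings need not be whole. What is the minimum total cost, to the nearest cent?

$1.97

Compare the cost at each extreme point of the feasible region.
spinach only: max(139/31, 8/3) = 4.484 servings → $5.83.
banana only: max(139/11, 8/4) = 12.64 servings → $3.79.
orange only: max(139/53, 8/3) = 2.667 servings → $2.00.
spinach + banana: intersection lies outside the first quadrant.
spinach + orange with both tight: 0.1061 servings and 2.561 servings → $2.06.
banana + orange with both tight: 0.03911 servings and 2.615 servings → $1.97.
So the least-cost plan costs $1.97.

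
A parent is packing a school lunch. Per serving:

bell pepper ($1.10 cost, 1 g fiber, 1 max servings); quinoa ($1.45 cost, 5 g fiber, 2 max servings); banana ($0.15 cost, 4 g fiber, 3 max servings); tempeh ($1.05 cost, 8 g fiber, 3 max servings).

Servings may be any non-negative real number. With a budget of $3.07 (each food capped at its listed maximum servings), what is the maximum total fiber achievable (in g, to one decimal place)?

Fiber per dollar: banana 26.67, tempeh 7.619, quinoa 3.448, bell pepper 0.9091.
Take 3 servings of banana: spends $0.45, +12.0 g fiber (running total 12.0 g).
Take 2.495 servings of tempeh: spends $2.62, +20.0 g fiber (running total 32.0 g).
Filling greedily by fiber-per-dollar is optimal for one linear limit, giving 32.0 g.

32.0 g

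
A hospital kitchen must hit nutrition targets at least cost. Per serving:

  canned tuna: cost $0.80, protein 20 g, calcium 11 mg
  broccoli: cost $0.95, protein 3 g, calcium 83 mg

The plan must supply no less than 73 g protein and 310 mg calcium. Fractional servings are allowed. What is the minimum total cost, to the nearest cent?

This is a tiny linear program; its minimum lies at a vertex of the feasible set. List the vertices and price them.
canned tuna only: max(73/20, 310/11) = 28.18 servings → $22.55.
broccoli only: max(73/3, 310/83) = 24.33 servings → $23.12.
canned tuna + broccoli with both tight: 3.152 servings and 3.317 servings → $5.67.
Cheapest feasible corner: $5.67.

$5.67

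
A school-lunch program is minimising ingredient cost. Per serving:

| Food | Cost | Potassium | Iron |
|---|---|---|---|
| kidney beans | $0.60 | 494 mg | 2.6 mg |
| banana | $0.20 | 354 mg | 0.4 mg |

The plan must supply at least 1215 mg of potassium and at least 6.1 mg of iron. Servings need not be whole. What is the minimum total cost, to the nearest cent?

$1.43

Check every corner: each single food scaled to meet both minima, and each pair solved so both constraints bind.
kidney beans only: max(1215/494, 6.1/2.6) = 2.46 servings → $1.48.
banana only: max(1215/354, 6.1/0.4) = 15.25 servings → $3.05.
kidney beans + banana with both tight: 2.315 servings and 0.2014 servings → $1.43.
Cheapest feasible corner: $1.43.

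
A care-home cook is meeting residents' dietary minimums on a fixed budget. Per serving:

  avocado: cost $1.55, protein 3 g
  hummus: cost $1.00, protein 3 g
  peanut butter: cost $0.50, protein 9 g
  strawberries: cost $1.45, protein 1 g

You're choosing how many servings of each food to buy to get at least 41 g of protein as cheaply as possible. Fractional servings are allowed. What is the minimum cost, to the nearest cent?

$2.28

Cost per g of protein: peanut butter $0.0556, hummus $0.3333, avocado $0.5167, strawberries $1.4500.
With no serving limits, use only peanut butter: 41 g / 9 g = 4.556 servings × $0.50 = $2.28.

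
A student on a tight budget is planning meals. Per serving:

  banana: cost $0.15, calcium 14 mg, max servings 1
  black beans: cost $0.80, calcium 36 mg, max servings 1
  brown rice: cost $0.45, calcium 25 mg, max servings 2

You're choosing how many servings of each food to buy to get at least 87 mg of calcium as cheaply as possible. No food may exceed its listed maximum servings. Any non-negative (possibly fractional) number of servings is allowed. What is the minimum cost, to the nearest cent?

$1.56

Cost per mg of calcium: banana $0.0107, brown rice $0.0180, black beans $0.0222.
Take 1 serving of banana: +14.0 mg calcium for $0.15 (total $0.15, still need 73.0 mg).
Take 2 servings of brown rice: +50.0 mg calcium for $0.90 (total $1.05, still need 23.0 mg).
Take 0.6389 servings of black beans: +23.0 mg calcium for $0.51 (total $1.56, still need 0.0 mg).
Filling from the cheapest source first is optimal under one linear minimum: $1.56.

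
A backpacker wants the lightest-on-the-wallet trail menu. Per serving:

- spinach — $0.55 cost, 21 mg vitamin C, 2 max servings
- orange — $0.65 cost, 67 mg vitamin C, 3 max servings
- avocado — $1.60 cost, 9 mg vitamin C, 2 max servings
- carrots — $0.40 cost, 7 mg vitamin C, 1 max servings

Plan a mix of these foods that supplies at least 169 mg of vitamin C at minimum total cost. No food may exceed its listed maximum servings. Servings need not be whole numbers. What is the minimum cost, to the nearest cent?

$1.64

Cost per mg of vitamin C: orange $0.0097, spinach $0.0262, carrots $0.0571, avocado $0.1778.
Take 2.522 servings of orange: +169.0 mg vitamin C for $1.64 (total $1.64, still need 0.0 mg).
Filling from the cheapest source first is optimal under one linear minimum: $1.64.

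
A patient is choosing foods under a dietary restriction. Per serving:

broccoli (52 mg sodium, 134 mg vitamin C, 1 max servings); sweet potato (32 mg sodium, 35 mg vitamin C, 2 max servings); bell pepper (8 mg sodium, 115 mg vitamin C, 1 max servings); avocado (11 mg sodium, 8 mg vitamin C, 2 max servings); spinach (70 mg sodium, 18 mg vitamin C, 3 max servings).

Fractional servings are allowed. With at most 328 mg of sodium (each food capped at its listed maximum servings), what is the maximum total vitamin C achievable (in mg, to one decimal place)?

Vitamin C per mg sodium: bell pepper 14.38, broccoli 2.577, sweet potato 1.094, avocado 0.7273, spinach 0.2571.
Take 1 serving of bell pepper: uses 8 mg sodium, +115.0 mg vitamin C (running total 115.0 mg).
Take 1 serving of broccoli: uses 52 mg sodium, +134.0 mg vitamin C (running total 249.0 mg).
Take 2 servings of sweet potato: uses 64 mg sodium, +70.0 mg vitamin C (running total 319.0 mg).
Take 2 servings of avocado: uses 22 mg sodium, +16.0 mg vitamin C (running total 335.0 mg).
Take 2.6 servings of spinach: uses 182 mg sodium, +46.8 mg vitamin C (running total 381.8 mg).
Greedy by best ratio exhausts the sodium allowance optimally: 381.8 mg.

381.8 mg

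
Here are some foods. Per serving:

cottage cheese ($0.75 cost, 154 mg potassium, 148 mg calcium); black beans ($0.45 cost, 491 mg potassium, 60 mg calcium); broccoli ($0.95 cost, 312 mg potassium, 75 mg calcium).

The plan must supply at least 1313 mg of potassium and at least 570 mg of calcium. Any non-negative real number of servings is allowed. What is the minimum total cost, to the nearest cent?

Two binding constraints pin down two serving amounts, so the optimal mix uses at most two foods. The candidates are each food alone (scaled to the tighter of potassium/calcium) and each pair with both constraints tight.
cottage cheese only: max(1313/154, 570/148) = 8.526 servings → $6.39.
black beans only: max(1313/491, 570/60) = 9.5 servings → $4.28.
broccoli only: max(1313/312, 570/75) = 7.6 servings → $7.22.
cottage cheese + black beans with both tight: 3.17 servings and 1.68 servings → $3.13.
cottage cheese + broccoli with both tight: 2.292 servings and 3.077 servings → $4.64.
black beans + broccoli with both targets exact would need a negative amount; discard.
So the least-cost plan costs $3.13.

$3.13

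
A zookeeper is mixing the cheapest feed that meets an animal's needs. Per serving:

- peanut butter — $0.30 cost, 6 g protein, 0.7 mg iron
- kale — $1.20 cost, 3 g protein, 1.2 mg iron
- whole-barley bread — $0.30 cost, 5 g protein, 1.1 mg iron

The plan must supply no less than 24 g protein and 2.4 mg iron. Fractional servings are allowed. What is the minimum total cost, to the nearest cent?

For a min-cost LP with two ≥-constraints, a basic feasible solution has at most two positive variables.
peanut butter only: max(24/6, 2.4/0.7) = 4 servings → $1.20.
kale only: max(24/3, 2.4/1.2) = 8 servings → $9.60.
whole-barley bread only: max(24/5, 2.4/1.1) = 4.8 servings → $1.44.
peanut butter + kale: the both-tight solution has a negative serving — not a feasible corner.
peanut butter + whole-barley bread with both targets exact would need a negative amount; discard.
kale + whole-barley bread with both targets exact would need a negative amount; discard.
The minimum over all feasible corners is $1.20.

$1.20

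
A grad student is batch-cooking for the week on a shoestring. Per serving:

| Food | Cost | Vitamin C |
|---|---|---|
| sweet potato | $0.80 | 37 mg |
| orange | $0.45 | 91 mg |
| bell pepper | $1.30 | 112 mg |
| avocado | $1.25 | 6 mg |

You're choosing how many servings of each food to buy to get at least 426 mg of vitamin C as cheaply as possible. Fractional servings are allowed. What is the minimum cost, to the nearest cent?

$2.11

Cost per mg of vitamin C: orange $0.0049, bell pepper $0.0116, sweet potato $0.0216, avocado $0.2083.
With no serving limits, use only orange: 426 mg / 91 mg = 4.681 servings × $0.45 = $2.11.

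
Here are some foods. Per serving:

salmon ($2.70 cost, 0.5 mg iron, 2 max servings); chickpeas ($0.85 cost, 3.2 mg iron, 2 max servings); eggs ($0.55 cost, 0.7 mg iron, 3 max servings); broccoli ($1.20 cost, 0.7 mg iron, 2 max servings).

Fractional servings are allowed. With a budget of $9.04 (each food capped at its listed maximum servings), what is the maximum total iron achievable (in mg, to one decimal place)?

Iron per dollar: chickpeas 3.765, eggs 1.273, broccoli 0.5833, salmon 0.1852.
Take 2 servings of chickpeas: spends $1.70, +6.4 mg iron (running total 6.4 mg).
Take 3 servings of eggs: spends $1.65, +2.1 mg iron (running total 8.5 mg).
Take 2 servings of broccoli: spends $2.40, +1.4 mg iron (running total 9.9 mg).
Take 1.219 servings of salmon: spends $3.29, +0.6 mg iron (running total 10.5 mg).
Filling greedily by iron-per-dollar is optimal for one linear limit, giving 10.5 mg.

10.5 mg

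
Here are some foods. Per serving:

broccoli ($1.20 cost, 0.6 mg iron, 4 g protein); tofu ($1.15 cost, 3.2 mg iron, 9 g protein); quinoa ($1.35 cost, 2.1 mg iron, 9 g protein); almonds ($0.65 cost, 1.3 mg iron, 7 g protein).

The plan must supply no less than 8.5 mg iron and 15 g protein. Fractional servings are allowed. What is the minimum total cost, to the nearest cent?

At the optimum either one food covers both requirements or two foods hit both targets exactly; no other combination can be cheaper.
broccoli only: max(8.5/0.6, 15/4) = 14.17 servings → $17.00.
tofu only: max(8.5/3.2, 15/9) = 2.656 servings → $3.05.
quinoa only: max(8.5/2.1, 15/9) = 4.048 servings → $5.46.
almonds only: max(8.5/1.3, 15/7) = 6.538 servings → $4.25.
broccoli + tofu: the both-tight solution has a negative serving — not a feasible corner.
broccoli + quinoa: the both-tight solution has a negative serving — not a feasible corner.
broccoli + almonds with both targets exact would need a negative amount; discard.
tofu + quinoa with both targets exact would need a negative amount; discard.
tofu + almonds: the both-tight solution has a negative serving — not a feasible corner.
quinoa + almonds with both targets exact would need a negative amount; discard.
So the least-cost plan costs $3.05.

$3.05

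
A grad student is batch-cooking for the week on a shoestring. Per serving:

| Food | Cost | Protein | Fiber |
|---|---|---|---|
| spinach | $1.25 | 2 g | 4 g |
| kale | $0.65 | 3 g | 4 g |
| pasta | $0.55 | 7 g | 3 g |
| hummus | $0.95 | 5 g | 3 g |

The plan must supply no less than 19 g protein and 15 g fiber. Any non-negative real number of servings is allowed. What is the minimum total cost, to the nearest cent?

An LP optimum is at a vertex; with two nutrient constraints at most two foods are used. Check each candidate.
spinach only: max(19/2, 15/4) = 9.5 servings → $11.88.
kale only: max(19/3, 15/4) = 6.333 servings → $4.12.
pasta only: max(19/7, 15/3) = 5 servings → $2.75.
hummus only: max(19/5, 15/3) = 5 servings → $4.75.
spinach + kale: intersection lies outside the first quadrant.
spinach + pasta with both tight: 2.182 servings and 2.091 servings → $3.88.
spinach + hummus with both tight: 1.286 servings and 3.286 servings → $4.73.
kale + pasta with both tight: 2.526 servings and 1.632 servings → $2.54.
kale + hummus with both tight: 1.636 servings and 2.818 servings → $3.74.
pasta + hummus with both targets exact would need a negative amount; discard.
Cheapest feasible corner: $2.54.

$2.54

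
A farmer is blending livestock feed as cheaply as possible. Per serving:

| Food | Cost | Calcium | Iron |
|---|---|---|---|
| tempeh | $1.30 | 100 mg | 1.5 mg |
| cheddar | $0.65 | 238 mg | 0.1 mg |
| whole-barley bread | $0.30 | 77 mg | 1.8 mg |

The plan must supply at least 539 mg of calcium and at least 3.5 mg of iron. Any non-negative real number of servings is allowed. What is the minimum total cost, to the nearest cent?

tempeh only: max(539/100, 3.5/1.5) = 5.39 servings → $7.01.
cheddar only: max(539/238, 3.5/0.1) = 35 servings → $22.75.
whole-barley bread only: max(539/77, 3.5/1.8) = 7 servings → $2.10.
tempeh + cheddar with both tight: 2.245 servings and 1.321 servings → $3.78.
tempeh + whole-barley bread: the both-tight solution has a negative serving — not a feasible corner.
cheddar + whole-barley bread with both tight: 1.666 servings and 1.852 servings → $1.64.
So the least-cost plan costs $1.64.

$1.64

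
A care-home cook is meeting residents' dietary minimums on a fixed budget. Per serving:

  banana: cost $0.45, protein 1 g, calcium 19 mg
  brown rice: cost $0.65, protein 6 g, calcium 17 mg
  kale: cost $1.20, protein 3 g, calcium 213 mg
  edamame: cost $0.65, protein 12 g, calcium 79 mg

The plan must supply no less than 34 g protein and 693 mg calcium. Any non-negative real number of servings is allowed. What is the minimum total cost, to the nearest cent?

This is a tiny linear program; its minimum lies at a vertex of the feasible set. List the vertices and price them.
banana only: max(34/1, 693/19) = 36.47 servings → $16.41.
brown rice only: max(34/6, 693/17) = 40.76 servings → $26.50.
kale only: max(34/3, 693/213) = 11.33 servings → $13.60.
edamame only: max(34/12, 693/79) = 8.772 servings → $5.70.
banana + brown rice with both targets exact would need a negative amount; discard.
banana + kale with both tight: 33.1 servings and 0.3013 servings → $15.25.
banana + edamame with both targets exact would need a negative amount; discard.
brown rice + kale with both tight: 4.208 servings and 2.918 servings → $6.24.
brown rice + edamame with both targets exact would need a negative amount; discard.
kale + edamame with both tight: 2.428 servings and 2.226 servings → $4.36.
The minimum over all feasible corners is $4.36.

$4.36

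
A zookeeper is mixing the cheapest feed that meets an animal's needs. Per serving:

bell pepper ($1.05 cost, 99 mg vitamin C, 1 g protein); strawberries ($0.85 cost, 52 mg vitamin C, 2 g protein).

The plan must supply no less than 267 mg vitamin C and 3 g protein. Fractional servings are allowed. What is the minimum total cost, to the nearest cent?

At the optimum either one food covers both requirements or two foods hit both targets exactly; no other combination can be cheaper.
bell pepper only: max(267/99, 3/1) = 3 servings → $3.15.
strawberries only: max(267/52, 3/2) = 5.135 servings → $4.36.
bell pepper + strawberries with both tight: 2.589 servings and 0.2055 servings → $2.89.
So the least-cost plan costs $2.89.

$2.89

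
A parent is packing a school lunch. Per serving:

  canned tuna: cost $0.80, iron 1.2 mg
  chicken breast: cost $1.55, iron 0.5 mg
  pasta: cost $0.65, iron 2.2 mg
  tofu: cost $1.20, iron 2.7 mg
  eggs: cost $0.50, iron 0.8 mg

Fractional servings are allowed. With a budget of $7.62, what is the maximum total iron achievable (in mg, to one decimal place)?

Iron per dollar: pasta 3.385, tofu 2.25, eggs 1.6, canned tuna 1.5, chicken breast 0.3226.
With no serving limits, spend the whole cost allowance on pasta: $7.62 / $0.65 × 2.2 mg = 25.8 mg.

25.8 mg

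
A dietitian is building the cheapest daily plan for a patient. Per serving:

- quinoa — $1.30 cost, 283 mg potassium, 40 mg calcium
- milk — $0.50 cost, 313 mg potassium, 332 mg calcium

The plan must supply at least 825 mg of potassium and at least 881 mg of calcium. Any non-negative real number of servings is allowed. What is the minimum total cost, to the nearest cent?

quinoa only: max(825/283, 881/40) = 22.02 servings → $28.63.
milk only: max(825/313, 881/332) = 2.654 servings → $1.33.
quinoa + milk: intersection lies outside the first quadrant.
The minimum over all feasible corners is $1.33.

$1.33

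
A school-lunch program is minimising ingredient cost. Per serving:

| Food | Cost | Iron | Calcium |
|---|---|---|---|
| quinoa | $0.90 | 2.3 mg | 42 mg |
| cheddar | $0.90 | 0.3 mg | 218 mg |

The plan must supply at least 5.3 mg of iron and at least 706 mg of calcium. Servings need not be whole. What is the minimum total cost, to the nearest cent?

A basic optimal solution has at most two foods positive. Try each food alone and each pair with both targets met exactly.
quinoa only: max(5.3/2.3, 706/42) = 16.81 servings → $15.13.
cheddar only: max(5.3/0.3, 706/218) = 17.67 servings → $15.90.
quinoa + cheddar with both tight: 1.93 servings and 2.867 servings → $4.32.
So the least-cost plan costs $4.32.

$4.32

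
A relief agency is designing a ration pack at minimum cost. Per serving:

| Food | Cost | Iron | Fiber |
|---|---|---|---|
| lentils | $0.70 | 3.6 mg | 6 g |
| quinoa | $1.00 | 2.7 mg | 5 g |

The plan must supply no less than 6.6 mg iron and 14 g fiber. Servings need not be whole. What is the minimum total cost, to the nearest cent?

For a min-cost LP with two ≥-constraints, a basic feasible solution has at most two positive variables.
lentils only: max(6.6/3.6, 14/6) = 2.333 servings → $1.63.
quinoa only: max(6.6/2.7, 14/5) = 2.8 servings → $2.80.
lentils + quinoa with both targets exact would need a negative amount; discard.
Cheapest feasible corner: $1.63.

$1.63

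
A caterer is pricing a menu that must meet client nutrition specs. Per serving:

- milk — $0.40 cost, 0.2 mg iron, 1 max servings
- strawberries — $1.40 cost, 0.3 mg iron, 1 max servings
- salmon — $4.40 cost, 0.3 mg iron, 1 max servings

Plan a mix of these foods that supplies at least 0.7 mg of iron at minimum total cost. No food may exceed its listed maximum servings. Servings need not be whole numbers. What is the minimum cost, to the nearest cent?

Cost per mg of iron: milk $2.0000, strawberries $4.6667, salmon $14.6667.
Take 1 serving of milk: +0.2 mg iron for $0.40 (total $0.40, still need 0.5 mg).
Take 1 serving of strawberries: +0.3 mg iron for $1.40 (total $1.80, still need 0.2 mg).
Take 0.6667 servings of salmon: +0.2 mg iron for $2.93 (total $4.73, still need 0.0 mg).
Greedy by cheapest-per-mg is optimal for a single linear constraint, so the minimum cost is $4.73.

$4.73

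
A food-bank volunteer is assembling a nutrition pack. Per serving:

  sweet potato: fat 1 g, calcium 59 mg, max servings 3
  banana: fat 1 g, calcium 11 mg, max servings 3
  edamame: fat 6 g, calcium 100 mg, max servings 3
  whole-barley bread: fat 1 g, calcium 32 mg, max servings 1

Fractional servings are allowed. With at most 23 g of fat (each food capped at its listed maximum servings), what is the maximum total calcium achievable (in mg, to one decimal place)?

520.0 mg

Calcium per g fat: sweet potato 59, whole-barley bread 32, edamame 16.67, banana 11.
Take 3 servings of sweet potato: uses 3 g fat, +177.0 mg calcium (running total 177.0 mg).
Take 1 serving of whole-barley bread: uses 1 g fat, +32.0 mg calcium (running total 209.0 mg).
Take 3 servings of edamame: uses 18 g fat, +300.0 mg calcium (running total 509.0 mg).
Take 1 serving of banana: uses 1 g fat, +11.0 mg calcium (running total 520.0 mg).
Greedy by best ratio exhausts the fat allowance optimally: 520.0 mg.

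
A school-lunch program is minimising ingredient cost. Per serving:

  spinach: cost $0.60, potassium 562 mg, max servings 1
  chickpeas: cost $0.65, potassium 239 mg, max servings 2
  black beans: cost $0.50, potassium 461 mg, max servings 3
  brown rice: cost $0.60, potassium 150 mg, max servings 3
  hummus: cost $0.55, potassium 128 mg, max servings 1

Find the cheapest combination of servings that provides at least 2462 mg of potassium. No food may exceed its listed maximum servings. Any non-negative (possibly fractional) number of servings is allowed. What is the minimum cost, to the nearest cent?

$3.56

Cost per mg of potassium: spinach $0.0011, black beans $0.0011, chickpeas $0.0027, brown rice $0.0040, hummus $0.0043.
Take 1 serving of spinach: +562.0 mg potassium for $0.60 (total $0.60, still need 1900.0 mg).
Take 3 servings of black beans: +1383.0 mg potassium for $1.50 (total $2.10, still need 517.0 mg).
Take 2 servings of chickpeas: +478.0 mg potassium for $1.30 (total $3.40, still need 39.0 mg).
Take 0.26 servings of brown rice: +39.0 mg potassium for $0.16 (total $3.56, still need 0.0 mg).
Filling from the cheapest source first is optimal under one linear minimum: $3.56.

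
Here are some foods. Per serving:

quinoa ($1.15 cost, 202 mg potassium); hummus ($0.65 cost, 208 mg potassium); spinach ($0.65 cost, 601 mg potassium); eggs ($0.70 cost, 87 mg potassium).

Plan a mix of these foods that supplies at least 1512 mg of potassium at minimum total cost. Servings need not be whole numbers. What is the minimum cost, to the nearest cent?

Cost per mg of potassium: spinach $0.0011, hummus $0.0031, quinoa $0.0057, eggs $0.0080.
With no serving limits, use only spinach: 1512 mg / 601 mg = 2.516 servings × $0.65 = $1.64.

$1.64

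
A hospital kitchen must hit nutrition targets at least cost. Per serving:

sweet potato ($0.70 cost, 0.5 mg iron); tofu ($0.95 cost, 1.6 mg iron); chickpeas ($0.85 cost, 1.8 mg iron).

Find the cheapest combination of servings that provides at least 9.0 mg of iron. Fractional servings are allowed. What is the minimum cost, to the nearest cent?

$4.25

Cost per mg of iron: chickpeas $0.4722, tofu $0.5938, sweet potato $1.4000.
With no serving limits, use only chickpeas: 9.0 mg / 1.8 mg = 5 servings × $0.85 = $4.25.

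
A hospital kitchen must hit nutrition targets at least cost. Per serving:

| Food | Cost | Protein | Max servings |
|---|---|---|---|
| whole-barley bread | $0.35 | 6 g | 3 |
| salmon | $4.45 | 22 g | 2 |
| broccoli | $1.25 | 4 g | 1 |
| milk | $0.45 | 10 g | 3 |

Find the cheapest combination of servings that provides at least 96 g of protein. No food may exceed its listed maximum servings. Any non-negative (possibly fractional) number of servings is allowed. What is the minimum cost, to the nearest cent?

Cost per g of protein: milk $0.0450, whole-barley bread $0.0583, salmon $0.2023, broccoli $0.3125.
Take 3 servings of milk: +30.0 g protein for $1.35 (total $1.35, still need 66.0 g).
Take 3 servings of whole-barley bread: +18.0 g protein for $1.05 (total $2.40, still need 48.0 g).
Take 2 servings of salmon: +44.0 g protein for $8.90 (total $11.30, still need 4.0 g).
Take 1 serving of broccoli: +4.0 g protein for $1.25 (total $12.55, still need 0.0 g).
Filling from the cheapest source first is optimal under one linear minimum: $12.55.

$12.55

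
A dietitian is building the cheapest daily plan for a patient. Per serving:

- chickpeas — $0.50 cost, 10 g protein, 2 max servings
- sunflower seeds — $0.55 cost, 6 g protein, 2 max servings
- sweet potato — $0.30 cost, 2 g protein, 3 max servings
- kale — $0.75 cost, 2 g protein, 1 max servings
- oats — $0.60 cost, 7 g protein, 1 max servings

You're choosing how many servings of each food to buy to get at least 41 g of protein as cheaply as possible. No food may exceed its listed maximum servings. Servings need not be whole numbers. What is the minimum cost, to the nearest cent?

Cost per g of protein: chickpeas $0.0500, oats $0.0857, sunflower seeds $0.0917, sweet potato $0.1500, kale $0.3750.
Take 2 servings of chickpeas: +20.0 g protein for $1.00 (total $1.00, still need 21.0 g).
Take 1 serving of oats: +7.0 g protein for $0.60 (total $1.60, still need 14.0 g).
Take 2 servings of sunflower seeds: +12.0 g protein for $1.10 (total $2.70, still need 2.0 g).
Take 1 serving of sweet potato: +2.0 g protein for $0.30 (total $3.00, still need 0.0 g).
Filling from the cheapest source first is optimal under one linear minimum: $3.00.

$3.00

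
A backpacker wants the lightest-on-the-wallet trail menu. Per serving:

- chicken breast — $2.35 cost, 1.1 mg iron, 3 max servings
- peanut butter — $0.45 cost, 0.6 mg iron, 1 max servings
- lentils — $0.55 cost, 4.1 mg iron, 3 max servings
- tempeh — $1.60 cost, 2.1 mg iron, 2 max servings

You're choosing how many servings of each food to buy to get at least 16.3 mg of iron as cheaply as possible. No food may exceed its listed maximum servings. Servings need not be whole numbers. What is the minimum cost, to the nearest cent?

$4.69

Cost per mg of iron: lentils $0.1341, peanut butter $0.7500, tempeh $0.7619, chicken breast $2.1364.
Take 3 servings of lentils: +12.3 mg iron for $1.65 (total $1.65, still need 4.0 mg).
Take 1 serving of peanut butter: +0.6 mg iron for $0.45 (total $2.10, still need 3.4 mg).
Take 1.619 servings of tempeh: +3.4 mg iron for $2.59 (total $4.69, still need 0.0 mg).
Filling from the cheapest source first is optimal under one linear minimum: $4.69.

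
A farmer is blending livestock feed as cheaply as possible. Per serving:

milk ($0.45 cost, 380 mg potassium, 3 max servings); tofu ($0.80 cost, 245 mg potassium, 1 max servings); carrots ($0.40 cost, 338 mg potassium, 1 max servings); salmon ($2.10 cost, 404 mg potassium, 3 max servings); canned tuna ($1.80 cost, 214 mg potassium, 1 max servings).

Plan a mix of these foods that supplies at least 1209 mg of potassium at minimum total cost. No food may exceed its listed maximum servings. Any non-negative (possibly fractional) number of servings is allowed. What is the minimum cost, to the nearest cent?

Cost per mg of potassium: carrots $0.0012, milk $0.0012, tofu $0.0033, salmon $0.0052, canned tuna $0.0084.
Take 1 serving of carrots: +338.0 mg potassium for $0.40 (total $0.40, still need 871.0 mg).
Take 2.292 servings of milk: +871.0 mg potassium for $1.03 (total $1.43, still need 0.0 mg).
Filling from the cheapest source first is optimal under one linear minimum: $1.43.

$1.43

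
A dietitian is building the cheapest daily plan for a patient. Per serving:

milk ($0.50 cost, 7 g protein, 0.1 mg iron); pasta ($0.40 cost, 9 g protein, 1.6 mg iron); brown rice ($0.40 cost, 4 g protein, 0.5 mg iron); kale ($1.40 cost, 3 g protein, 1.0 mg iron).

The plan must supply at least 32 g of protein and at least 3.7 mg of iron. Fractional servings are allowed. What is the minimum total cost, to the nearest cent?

$1.42

Two binding constraints pin down two serving amounts, so the optimal mix uses at most two foods. The candidates are each food alone (scaled to the tighter of protein/iron) and each pair with both constraints tight.
milk only: max(32/7, 3.7/0.1) = 37 servings → $18.50.
pasta only: max(32/9, 3.7/1.6) = 3.556 servings → $1.42.
brown rice only: max(32/4, 3.7/0.5) = 8 servings → $3.20.
kale only: max(32/3, 3.7/1.0) = 10.67 servings → $14.93.
milk + pasta with both tight: 1.738 servings and 2.204 servings → $1.75.
milk + brown rice with both tight: 0.3871 servings and 7.323 servings → $3.12.
milk + kale with both tight: 3.119 servings and 3.388 servings → $6.30.
pasta + brown rice: intersection lies outside the first quadrant.
pasta + kale with both targets exact would need a negative amount; discard.
brown rice + kale with both targets exact would need a negative amount; discard.
So the least-cost plan costs $1.42.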